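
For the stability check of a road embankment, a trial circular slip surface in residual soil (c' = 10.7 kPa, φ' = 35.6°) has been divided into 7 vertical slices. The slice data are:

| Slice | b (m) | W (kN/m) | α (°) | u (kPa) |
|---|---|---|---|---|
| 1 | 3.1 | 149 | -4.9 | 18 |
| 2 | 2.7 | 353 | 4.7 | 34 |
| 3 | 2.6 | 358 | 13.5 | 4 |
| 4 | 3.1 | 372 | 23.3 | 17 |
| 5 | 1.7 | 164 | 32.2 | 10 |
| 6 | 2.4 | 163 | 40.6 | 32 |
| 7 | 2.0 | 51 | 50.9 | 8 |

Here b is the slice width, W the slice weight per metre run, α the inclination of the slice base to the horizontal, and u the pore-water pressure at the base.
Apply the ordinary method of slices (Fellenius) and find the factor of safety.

Ordinary method of slices: FS = Σ[c'·Δl_i + (W_i cosα_i − u_i·Δl_i)·tanφ'] / Σ W_i sinα_i, with Δl_i = b_i / cosα_i.
Slice 1: Δl = 3.1/cos(-4.9°) = 3.111 m; N'_1 = 149·cos(-4.9°) − 18·3.111 = 92.5; c'Δl = 33.29; W sinα = -12.7
Slice 2: Δl = 2.7/cos4.7° = 2.709 m; N'_2 = 353·cos4.7° − 34·2.709 = 259.7; c'Δl = 28.99; W sinα = 28.9
Slice 3: Δl = 2.6/cos13.5° = 2.674 m; N'_3 = 358·cos13.5° − 4·2.674 = 337.4; c'Δl = 28.61; W sinα = 83.6
Slice 4: Δl = 3.1/cos23.3° = 3.375 m; N'_4 = 372·cos23.3° − 17·3.375 = 284.3; c'Δl = 36.12; W sinα = 147.1
Slice 5: Δl = 1.7/cos32.2° = 2.009 m; N'_5 = 164·cos32.2° − 10·2.009 = 118.7; c'Δl = 21.50; W sinα = 87.4
Slice 6: Δl = 2.4/cos40.6° = 3.161 m; N'_6 = 163·cos40.6° − 32·3.161 = 22.6; c'Δl = 33.82; W sinα = 106.1
Slice 7: Δl = 2.0/cos50.9° = 3.171 m; N'_7 = 51·cos50.9° − 8·3.171 = 6.8; c'Δl = 33.93; W sinα = 39.6
Σc'Δl = 216.3 kN/m; ΣN' = 1121.9 kN/m; ΣW sinα = 480.0 kN/m
Resisting = 216.3 + 1121.9·tan35.6° = 216.3 + 803.2 = 1019.5 kN/m
FS = 1019.5 / 480.0 = 2.124

FS = 2.12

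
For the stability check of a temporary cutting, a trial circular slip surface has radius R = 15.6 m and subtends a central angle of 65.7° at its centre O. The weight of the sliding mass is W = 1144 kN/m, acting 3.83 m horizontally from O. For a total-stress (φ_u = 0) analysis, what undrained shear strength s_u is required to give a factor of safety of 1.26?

s_u = 19.8 kPa

FS = s_u·L_a·R / (W·d), so s_u = FS·W·d / (L_a·R).
Arc length L_a = R·θ = 15.6·(65.7°·π/180) = 15.6·1.1467 = 17.89 m
s_u = 1.26·1144·3.83 / (17.89·15.6) = 5520.7 / 279.06 = 19.78 kPa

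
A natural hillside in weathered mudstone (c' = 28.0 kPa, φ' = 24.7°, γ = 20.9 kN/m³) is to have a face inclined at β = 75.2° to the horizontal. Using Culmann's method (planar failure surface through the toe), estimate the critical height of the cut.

H_c = 12.93 m

Culmann's analysis gives the critical failure plane at α_cr = (β + φ')/2 = (75.2 + 24.7)/2 = 50.0°, and the critical height
H_c = (4c'/γ) · sinβ cosφ' / [1 − cos(β − φ')]
    = (4·28.0/20.9) · sin75.2°·cos24.7° / [1 − cos(50.5°)]
    = 5.359 · 0.9668·0.9085 / [1 − 0.6361]
    = 5.359 · 0.8784 / 0.3639
    = 12.93 m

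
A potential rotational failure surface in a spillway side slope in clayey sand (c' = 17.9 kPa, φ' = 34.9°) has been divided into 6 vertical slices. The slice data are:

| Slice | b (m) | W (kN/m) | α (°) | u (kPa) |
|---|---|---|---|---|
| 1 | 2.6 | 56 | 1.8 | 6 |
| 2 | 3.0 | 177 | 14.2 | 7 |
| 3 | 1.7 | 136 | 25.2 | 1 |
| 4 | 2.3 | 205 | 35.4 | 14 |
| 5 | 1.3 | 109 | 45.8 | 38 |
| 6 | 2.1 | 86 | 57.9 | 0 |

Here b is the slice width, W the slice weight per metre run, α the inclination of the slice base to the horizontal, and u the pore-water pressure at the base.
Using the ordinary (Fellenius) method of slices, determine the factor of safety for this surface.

Ordinary method of slices: FS = Σ[c'·Δl_i + (W_i cosα_i − u_i·Δl_i)·tanφ'] / Σ W_i sinα_i, with Δl_i = b_i / cosα_i.
Slice 1: Δl = 2.6/cos1.8° = 2.601 m; N'_1 = 56·cos1.8° − 6·2.601 = 40.4; c'Δl = 46.56; W sinα = 1.8
Slice 2: Δl = 3.0/cos14.2° = 3.095 m; N'_2 = 177·cos14.2° − 7·3.095 = 149.9; c'Δl = 55.39; W sinα = 43.4
Slice 3: Δl = 1.7/cos25.2° = 1.879 m; N'_3 = 136·cos25.2° − 1·1.879 = 121.2; c'Δl = 33.63; W sinα = 57.9
Slice 4: Δl = 2.3/cos35.4° = 2.822 m; N'_4 = 205·cos35.4° − 14·2.822 = 127.6; c'Δl = 50.51; W sinα = 118.8
Slice 5: Δl = 1.3/cos45.8° = 1.865 m; N'_5 = 109·cos45.8° − 38·1.865 = 5.1; c'Δl = 33.38; W sinα = 78.1
Slice 6: Δl = 2.1/cos57.9° = 3.952 m; N'_6 = 86·cos57.9° − 0·3.952 = 45.7; c'Δl = 70.74; W sinα = 72.9
Σc'Δl = 290.2 kN/m; ΣN' = 489.9 kN/m; ΣW sinα = 372.8 kN/m
Resisting = 290.2 + 489.9·tan34.9° = 290.2 + 341.8 = 632.0 kN/m
FS = 632.0 / 372.8 = 1.695

FS = 1.70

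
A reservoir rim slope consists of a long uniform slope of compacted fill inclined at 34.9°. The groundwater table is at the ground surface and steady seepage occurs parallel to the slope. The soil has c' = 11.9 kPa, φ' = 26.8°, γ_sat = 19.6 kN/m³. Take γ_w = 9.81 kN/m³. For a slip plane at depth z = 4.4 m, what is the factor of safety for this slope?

FS = 0.66

With seepage parallel to the slope and the water table at the surface, the effective normal stress on the slip plane uses the buoyant unit weight γ' = γ_sat − γ_w while the driving shear stress uses γ_sat:
FS = [c' + γ' z cos²β tanφ'] / [γ_sat z sinβ cosβ]
γ' = 19.6 − 9.81 = 9.79 kN/m³
Numerator = 11.9 + 9.79·4.4·cos²34.9°·tan26.8° = 11.9 + 9.79·4.4·0.6726·0.5051 = 26.536 kPa
Denominator = 19.6·4.4·sin34.9°·cos34.9° = 19.6·4.4·0.5721·0.8202 = 40.468 kPa
FS = 26.536 / 40.468 = 0.656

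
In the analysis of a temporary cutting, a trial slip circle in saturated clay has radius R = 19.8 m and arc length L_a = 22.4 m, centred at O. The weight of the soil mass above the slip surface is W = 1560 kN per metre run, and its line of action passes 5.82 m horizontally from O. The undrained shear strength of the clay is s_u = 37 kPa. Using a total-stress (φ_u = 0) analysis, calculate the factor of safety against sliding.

Taking moments about the centre O, the resisting moment is provided by the undrained shear strength acting along the arc:
M_R = s_u·L_a·R = 37·22.40·19.8 = 16410.2 kN·m/m
M_D = W·d = 1560·5.82 = 9079.2 kN·m/m
FS = M_R / M_D = 16410.2 / 9079.2 = 1.807

FS = 1.81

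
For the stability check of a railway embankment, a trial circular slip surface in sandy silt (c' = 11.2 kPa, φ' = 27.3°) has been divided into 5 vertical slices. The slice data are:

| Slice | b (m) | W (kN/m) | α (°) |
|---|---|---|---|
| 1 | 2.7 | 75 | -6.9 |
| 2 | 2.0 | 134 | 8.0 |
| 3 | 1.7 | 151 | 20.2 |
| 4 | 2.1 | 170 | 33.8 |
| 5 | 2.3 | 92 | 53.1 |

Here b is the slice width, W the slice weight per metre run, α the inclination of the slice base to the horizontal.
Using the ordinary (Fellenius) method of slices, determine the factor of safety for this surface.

Ordinary method of slices: FS = Σ[c'·Δl_i + (W_i cosα_i)·tanφ'] / Σ W_i sinα_i, with Δl_i = b_i / cosα_i.
Slice 1: Δl = 2.7/cos(-6.9°) = 2.720 m; N'_1 = 75·cos(-6.9°) = 74.5; c'Δl = 30.46; W sinα = -9.0
Slice 2: Δl = 2.0/cos8.0° = 2.020 m; N'_2 = 134·cos8.0° = 132.7; c'Δl = 22.62; W sinα = 18.6
Slice 3: Δl = 1.7/cos20.2° = 1.811 m; N'_3 = 151·cos20.2° = 141.7; c'Δl = 20.29; W sinα = 52.1
Slice 4: Δl = 2.1/cos33.8° = 2.527 m; N'_4 = 170·cos33.8° = 141.3; c'Δl = 28.30; W sinα = 94.6
Slice 5: Δl = 2.3/cos53.1° = 3.831 m; N'_5 = 92·cos53.1° = 55.2; c'Δl = 42.90; W sinα = 73.6
Σc'Δl = 144.6 kN/m; ΣN' = 545.4 kN/m; ΣW sinα = 229.9 kN/m
Resisting = 144.6 + 545.4·tan27.3° = 144.6 + 281.5 = 426.1 kN/m
FS = 426.1 / 229.9 = 1.853

FS = 1.85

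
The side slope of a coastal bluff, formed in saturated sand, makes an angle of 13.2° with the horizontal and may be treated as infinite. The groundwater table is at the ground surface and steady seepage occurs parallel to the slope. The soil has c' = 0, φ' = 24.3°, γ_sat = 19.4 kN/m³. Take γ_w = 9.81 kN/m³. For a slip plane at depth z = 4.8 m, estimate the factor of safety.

With seepage parallel to the slope and the water table at the surface, the effective normal stress on the slip plane uses the buoyant unit weight γ' = γ_sat − γ_w while the driving shear stress uses γ_sat:
FS = [c' + γ' z cos²β tanφ'] / [γ_sat z sinβ cosβ]
(For c' = 0 this reduces to FS = (γ'/γ_sat)·tanφ'/tanβ.)
γ' = 19.4 − 9.81 = 9.59 kN/m³
Numerator = 0.0 + 9.59·4.8·cos²13.2°·tan24.3° = 0.0 + 9.59·4.8·0.9479·0.4515 = 19.700 kPa
Denominator = 19.4·4.8·sin13.2°·cos13.2° = 19.4·4.8·0.2284·0.9736 = 20.702 kPa
FS = 19.700 / 20.702 = 0.952

FS = 0.95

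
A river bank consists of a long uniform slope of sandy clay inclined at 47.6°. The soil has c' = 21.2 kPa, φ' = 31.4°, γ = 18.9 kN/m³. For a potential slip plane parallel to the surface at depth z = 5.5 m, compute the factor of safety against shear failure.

For an infinite slope with a slip plane parallel to the surface (no pore pressure): FS = [c' + γz cos²β tanφ'] / [γz sinβ cosβ].
γz = 18.9·5.5 = 103.95 kN/m²
Numerator = 21.2 + 103.95·cos²47.6°·tan31.4° = 21.2 + 103.95·0.4547·0.6104 = 50.050 kPa
Denominator = 103.95·sin47.6°·cos47.6° = 103.95·0.7385·0.6743 = 51.761 kPa
FS = 50.050 / 51.761 = 0.967

FS = 0.97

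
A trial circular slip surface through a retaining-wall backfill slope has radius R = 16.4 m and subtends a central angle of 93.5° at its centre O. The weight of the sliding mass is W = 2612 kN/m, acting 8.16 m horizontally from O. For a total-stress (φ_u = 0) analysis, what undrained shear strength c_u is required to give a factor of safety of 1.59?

FS = c_u·L_a·R / (W·d), so c_u = FS·W·d / (L_a·R).
Arc length L_a = R·θ = 16.4·(93.5°·π/180) = 16.4·1.6319 = 26.76 m
c_u = 1.59·2612·8.16 / (26.76·16.4) = 33889.1 / 438.91 = 77.21 kPa

c_u = 77.2 kPa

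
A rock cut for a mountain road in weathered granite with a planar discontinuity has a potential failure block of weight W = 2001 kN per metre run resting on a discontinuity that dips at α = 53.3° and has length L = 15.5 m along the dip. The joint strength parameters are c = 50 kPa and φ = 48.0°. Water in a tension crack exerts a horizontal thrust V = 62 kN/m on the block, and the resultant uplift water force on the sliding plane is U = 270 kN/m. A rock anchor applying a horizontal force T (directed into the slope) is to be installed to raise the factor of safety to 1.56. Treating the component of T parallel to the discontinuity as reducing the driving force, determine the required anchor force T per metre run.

T = 446 kN/m

Resolving forces along and normal to the sliding plane, with the horizontal anchor force T adding T·sinα to the effective normal force and T·cosα acting up the plane against the driving force:
FS = [cL + (W cosα − U − V sinα + T sinα) tanφ] / [W sinα + V cosα − T cosα]
Without the anchor: N' = 876.1 kN/m, driving T_d = 1641.4 kN/m, resisting R = 50·15.5 + 876.1·tan48.0° = 1748.0 kN/m, FS = 1.06.
Setting FS = 1.56 and solving for T:
1.56·(1641.4 − T cos53.3°) = 1748.0 + T sin53.3°·tan48.0°
T·(sin53.3°·tan48.0° + 1.56·cos53.3°) = 1.56·1641.4 − 1748.0
T·(0.8018·1.1106 + 1.56·0.5976) = 2560.6 − 1748.0 = 812.5
T·1.8228 = 812.5
T = 445.8 kN/m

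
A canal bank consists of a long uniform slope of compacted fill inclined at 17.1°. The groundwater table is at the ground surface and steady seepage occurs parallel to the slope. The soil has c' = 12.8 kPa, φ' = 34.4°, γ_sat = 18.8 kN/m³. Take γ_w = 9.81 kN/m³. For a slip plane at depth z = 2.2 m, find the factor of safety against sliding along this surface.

FS = 2.17

With seepage parallel to the slope and the water table at the surface, the effective normal stress on the slip plane uses the buoyant unit weight γ' = γ_sat − γ_w while the driving shear stress uses γ_sat:
FS = [c' + γ' z cos²β tanφ'] / [γ_sat z sinβ cosβ]
γ' = 18.8 − 9.81 = 8.99 kN/m³
Numerator = 12.8 + 8.99·2.2·cos²17.1°·tan34.4° = 12.8 + 8.99·2.2·0.9135·0.6847 = 25.171 kPa
Denominator = 18.8·2.2·sin17.1°·cos17.1° = 18.8·2.2·0.2940·0.9558 = 11.624 kPa
FS = 25.171 / 11.624 = 2.165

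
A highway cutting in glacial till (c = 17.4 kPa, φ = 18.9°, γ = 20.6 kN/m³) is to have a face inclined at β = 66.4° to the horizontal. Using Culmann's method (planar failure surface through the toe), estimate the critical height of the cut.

Culmann's analysis gives the critical failure plane at α_cr = (β + φ)/2 = (66.4 + 18.9)/2 = 42.7°, and the critical height
H_c = (4c/γ) · sinβ cosφ / [1 − cos(β − φ)]
    = (4·17.4/20.6) · sin66.4°·cos18.9° / [1 − cos(47.5°)]
    = 3.379 · 0.9164·0.9461 / [1 − 0.6756]
    = 3.379 · 0.8670 / 0.3244
    = 9.03 m

H_c = 9.03 m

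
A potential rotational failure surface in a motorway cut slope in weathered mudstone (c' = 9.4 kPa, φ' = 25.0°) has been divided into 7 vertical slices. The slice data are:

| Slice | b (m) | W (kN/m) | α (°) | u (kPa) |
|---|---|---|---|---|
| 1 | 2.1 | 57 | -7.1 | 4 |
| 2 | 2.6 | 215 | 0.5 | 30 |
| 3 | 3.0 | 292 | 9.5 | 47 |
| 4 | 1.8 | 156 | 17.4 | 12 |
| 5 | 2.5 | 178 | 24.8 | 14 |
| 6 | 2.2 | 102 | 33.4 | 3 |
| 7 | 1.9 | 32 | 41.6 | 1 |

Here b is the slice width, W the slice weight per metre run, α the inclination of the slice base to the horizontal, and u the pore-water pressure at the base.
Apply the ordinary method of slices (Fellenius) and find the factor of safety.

FS = 1.99

Ordinary method of slices: FS = Σ[c'·Δl_i + (W_i cosα_i − u_i·Δl_i)·tanφ'] / Σ W_i sinα_i, with Δl_i = b_i / cosα_i.
Slice 1: Δl = 2.1/cos(-7.1°) = 2.116 m; N'_1 = 57·cos(-7.1°) − 4·2.116 = 48.1; c'Δl = 19.89; W sinα = -7.0
Slice 2: Δl = 2.6/cos0.5° = 2.600 m; N'_2 = 215·cos0.5° − 30·2.600 = 137.0; c'Δl = 24.44; W sinα = 1.9
Slice 3: Δl = 3.0/cos9.5° = 3.042 m; N'_3 = 292·cos9.5° − 47·3.042 = 145.0; c'Δl = 28.59; W sinα = 48.2
Slice 4: Δl = 1.8/cos17.4° = 1.886 m; N'_4 = 156·cos17.4° − 12·1.886 = 126.2; c'Δl = 17.73; W sinα = 46.7
Slice 5: Δl = 2.5/cos24.8° = 2.754 m; N'_5 = 178·cos24.8° − 14·2.754 = 123.0; c'Δl = 25.89; W sinα = 74.7
Slice 6: Δl = 2.2/cos33.4° = 2.635 m; N'_6 = 102·cos33.4° − 3·2.635 = 77.2; c'Δl = 24.77; W sinα = 56.1
Slice 7: Δl = 1.9/cos41.6° = 2.541 m; N'_7 = 32·cos41.6° − 1·2.541 = 21.4; c'Δl = 23.88; W sinα = 21.2
Σc'Δl = 165.2 kN/m; ΣN' = 678.0 kN/m; ΣW sinα = 241.7 kN/m
Resisting = 165.2 + 678.0·tan25.0° = 165.2 + 316.2 = 481.4 kN/m
FS = 481.4 / 241.7 = 1.991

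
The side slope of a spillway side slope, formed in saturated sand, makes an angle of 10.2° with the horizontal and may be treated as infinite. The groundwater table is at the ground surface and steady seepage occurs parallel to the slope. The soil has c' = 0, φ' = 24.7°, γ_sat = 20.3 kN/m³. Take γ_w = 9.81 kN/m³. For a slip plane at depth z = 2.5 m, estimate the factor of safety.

With seepage parallel to the slope and the water table at the surface, the effective normal stress on the slip plane uses the buoyant unit weight γ' = γ_sat − γ_w while the driving shear stress uses γ_sat:
FS = [c' + γ' z cos²β tanφ'] / [γ_sat z sinβ cosβ]
(For c' = 0 this reduces to FS = (γ'/γ_sat)·tanφ'/tanβ.)
γ' = 20.3 − 9.81 = 10.49 kN/m³
Numerator = 0.0 + 10.49·2.5·cos²10.2°·tan24.7° = 0.0 + 10.49·2.5·0.9686·0.4599 = 11.684 kPa
Denominator = 20.3·2.5·sin10.2°·cos10.2° = 20.3·2.5·0.1771·0.9842 = 8.845 kPa
FS = 11.684 / 8.845 = 1.321

FS = 1.32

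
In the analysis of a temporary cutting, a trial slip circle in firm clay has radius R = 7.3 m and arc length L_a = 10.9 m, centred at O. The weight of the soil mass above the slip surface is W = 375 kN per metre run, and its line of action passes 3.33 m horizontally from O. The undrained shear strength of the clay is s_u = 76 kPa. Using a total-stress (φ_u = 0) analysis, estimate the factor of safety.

FS = 4.84

Taking moments about the centre O, the resisting moment is provided by the undrained shear strength acting along the arc:
M_R = s_u·L_a·R = 76·10.90·7.3 = 6047.3 kN·m/m
M_D = W·d = 375·3.33 = 1248.8 kN·m/m
FS = M_R / M_D = 6047.3 / 1248.8 = 4.843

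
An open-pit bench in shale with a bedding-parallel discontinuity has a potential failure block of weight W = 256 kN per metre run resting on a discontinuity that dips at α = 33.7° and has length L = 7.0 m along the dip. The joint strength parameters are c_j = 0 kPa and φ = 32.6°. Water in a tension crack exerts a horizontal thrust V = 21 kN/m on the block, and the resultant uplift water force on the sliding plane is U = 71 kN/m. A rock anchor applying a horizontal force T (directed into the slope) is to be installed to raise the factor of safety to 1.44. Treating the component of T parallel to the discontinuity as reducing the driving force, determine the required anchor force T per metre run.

Resolving forces along and normal to the sliding plane, with the horizontal anchor force T adding T·sinα to the effective normal force and T·cosα acting up the plane against the driving force:
FS = [c_jL + (W cosα − U − V sinα + T sinα) tanφ] / [W sinα + V cosα − T cosα]
Without the anchor: N' = 130.3 kN/m, driving T_d = 159.5 kN/m, resisting R = 0·7.0 + 130.3·tan32.6° = 83.3 kN/m, FS = 0.52.
Setting FS = 1.44 and solving for T:
1.44·(159.5 − T cos33.7°) = 83.3 + T sin33.7°·tan32.6°
T·(sin33.7°·tan32.6° + 1.44·cos33.7°) = 1.44·159.5 − 83.3
T·(0.5548·0.6395 + 1.44·0.8320) = 229.7 − 83.3 = 146.3
T·1.5529 = 146.3
T = 94.2 kN/m

T = 94 kN/m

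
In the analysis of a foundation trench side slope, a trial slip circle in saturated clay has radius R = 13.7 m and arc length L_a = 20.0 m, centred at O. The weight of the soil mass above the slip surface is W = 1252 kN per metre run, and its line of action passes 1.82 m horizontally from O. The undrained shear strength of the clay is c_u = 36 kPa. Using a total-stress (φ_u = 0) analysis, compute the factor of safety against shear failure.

Taking moments about the centre O, the resisting moment is provided by the undrained shear strength acting along the arc:
M_R = c_u·L_a·R = 36·20.00·13.7 = 9864.0 kN·m/m
M_D = W·d = 1252·1.82 = 2278.6 kN·m/m
FS = M_R / M_D = 9864.0 / 2278.6 = 4.329

FS = 4.33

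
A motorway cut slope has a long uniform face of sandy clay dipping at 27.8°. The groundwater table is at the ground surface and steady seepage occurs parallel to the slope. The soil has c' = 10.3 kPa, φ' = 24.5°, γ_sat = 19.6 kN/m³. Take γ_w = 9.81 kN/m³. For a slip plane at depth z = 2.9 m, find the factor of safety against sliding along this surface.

FS = 0.87

With seepage parallel to the slope and the water table at the surface, the effective normal stress on the slip plane uses the buoyant unit weight γ' = γ_sat − γ_w while the driving shear stress uses γ_sat:
FS = [c' + γ' z cos²β tanφ'] / [γ_sat z sinβ cosβ]
γ' = 19.6 − 9.81 = 9.79 kN/m³
Numerator = 10.3 + 9.79·2.9·cos²27.8°·tan24.5° = 10.3 + 9.79·2.9·0.7825·0.4557 = 20.424 kPa
Denominator = 19.6·2.9·sin27.8°·cos27.8° = 19.6·2.9·0.4664·0.8846 = 23.450 kPa
FS = 20.424 / 23.450 = 0.871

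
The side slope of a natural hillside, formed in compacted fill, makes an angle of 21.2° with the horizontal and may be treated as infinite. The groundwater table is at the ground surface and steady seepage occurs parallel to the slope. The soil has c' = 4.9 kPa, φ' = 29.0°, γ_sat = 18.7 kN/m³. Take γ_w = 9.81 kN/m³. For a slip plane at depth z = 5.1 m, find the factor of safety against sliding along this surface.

FS = 0.83

With seepage parallel to the slope and the water table at the surface, the effective normal stress on the slip plane uses the buoyant unit weight γ' = γ_sat − γ_w while the driving shear stress uses γ_sat:
FS = [c' + γ' z cos²β tanφ'] / [γ_sat z sinβ cosβ]
γ' = 18.7 − 9.81 = 8.89 kN/m³
Numerator = 4.9 + 8.89·5.1·cos²21.2°·tan29.0° = 4.9 + 8.89·5.1·0.8692·0.5543 = 26.745 kPa
Denominator = 18.7·5.1·sin21.2°·cos21.2° = 18.7·5.1·0.3616·0.9323 = 32.154 kPa
FS = 26.745 / 32.154 = 0.832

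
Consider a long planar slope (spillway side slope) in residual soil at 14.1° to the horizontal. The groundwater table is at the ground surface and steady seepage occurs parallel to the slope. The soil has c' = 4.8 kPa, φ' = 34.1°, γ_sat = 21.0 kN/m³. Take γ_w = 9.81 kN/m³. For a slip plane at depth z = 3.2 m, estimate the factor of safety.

With seepage parallel to the slope and the water table at the surface, the effective normal stress on the slip plane uses the buoyant unit weight γ' = γ_sat − γ_w while the driving shear stress uses γ_sat:
FS = [c' + γ' z cos²β tanφ'] / [γ_sat z sinβ cosβ]
γ' = 21.0 − 9.81 = 11.19 kN/m³
Numerator = 4.8 + 11.19·3.2·cos²14.1°·tan34.1° = 4.8 + 11.19·3.2·0.9407·0.6771 = 27.605 kPa
Denominator = 21.0·3.2·sin14.1°·cos14.1° = 21.0·3.2·0.2436·0.9699 = 15.878 kPa
FS = 27.605 / 15.878 = 1.739

FS = 1.74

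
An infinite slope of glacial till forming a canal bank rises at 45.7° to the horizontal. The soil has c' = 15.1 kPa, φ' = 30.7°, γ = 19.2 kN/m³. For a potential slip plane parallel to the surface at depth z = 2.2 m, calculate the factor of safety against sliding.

FS = 1.29

For an infinite slope with a slip plane parallel to the surface (no pore pressure): FS = [c' + γz cos²β tanφ'] / [γz sinβ cosβ].
γz = 19.2·2.2 = 42.24 kN/m²
Numerator = 15.1 + 42.24·cos²45.7°·tan30.7° = 15.1 + 42.24·0.4878·0.5938 = 27.334 kPa
Denominator = 42.24·sin45.7°·cos45.7° = 42.24·0.7157·0.6984 = 21.114 kPa
FS = 27.334 / 21.114 = 1.295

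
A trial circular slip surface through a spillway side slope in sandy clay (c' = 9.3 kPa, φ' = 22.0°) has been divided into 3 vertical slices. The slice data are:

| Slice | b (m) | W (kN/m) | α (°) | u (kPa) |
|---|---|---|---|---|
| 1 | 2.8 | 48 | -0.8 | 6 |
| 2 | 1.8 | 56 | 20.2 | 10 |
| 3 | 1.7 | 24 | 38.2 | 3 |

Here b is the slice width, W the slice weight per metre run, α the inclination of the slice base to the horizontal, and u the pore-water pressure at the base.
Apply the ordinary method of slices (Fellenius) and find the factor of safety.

FS = 2.84

Ordinary method of slices: FS = Σ[c'·Δl_i + (W_i cosα_i − u_i·Δl_i)·tanφ'] / Σ W_i sinα_i, with Δl_i = b_i / cosα_i.
Slice 1: Δl = 2.8/cos(-0.8°) = 2.800 m; N'_1 = 48·cos(-0.8°) − 6·2.800 = 31.2; c'Δl = 26.04; W sinα = -0.7
Slice 2: Δl = 1.8/cos20.2° = 1.918 m; N'_2 = 56·cos20.2° − 10·1.918 = 33.4; c'Δl = 17.84; W sinα = 19.3
Slice 3: Δl = 1.7/cos38.2° = 2.163 m; N'_3 = 24·cos38.2° − 3·2.163 = 12.4; c'Δl = 20.12; W sinα = 14.8
Σc'Δl = 64.0 kN/m; ΣN' = 76.9 kN/m; ΣW sinα = 33.5 kN/m
Resisting = 64.0 + 76.9·tan22.0° = 64.0 + 31.1 = 95.1 kN/m
FS = 95.1 / 33.5 = 2.838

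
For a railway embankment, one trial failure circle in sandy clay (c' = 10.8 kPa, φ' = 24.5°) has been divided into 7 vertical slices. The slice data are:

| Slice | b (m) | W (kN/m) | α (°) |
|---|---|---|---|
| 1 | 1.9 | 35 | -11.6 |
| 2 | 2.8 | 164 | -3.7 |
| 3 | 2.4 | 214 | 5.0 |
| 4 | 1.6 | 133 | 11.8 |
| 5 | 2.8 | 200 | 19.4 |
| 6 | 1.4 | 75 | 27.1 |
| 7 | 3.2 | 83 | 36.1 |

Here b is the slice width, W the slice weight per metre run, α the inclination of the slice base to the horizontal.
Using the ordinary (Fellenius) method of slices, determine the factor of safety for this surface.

FS = 3.27

Ordinary method of slices: FS = Σ[c'·Δl_i + (W_i cosα_i)·tanφ'] / Σ W_i sinα_i, with Δl_i = b_i / cosα_i.
Slice 1: Δl = 1.9/cos(-11.6°) = 1.940 m; N'_1 = 35·cos(-11.6°) = 34.3; c'Δl = 20.95; W sinα = -7.0
Slice 2: Δl = 2.8/cos(-3.7°) = 2.806 m; N'_2 = 164·cos(-3.7°) = 163.7; c'Δl = 30.30; W sinα = -10.6
Slice 3: Δl = 2.4/cos5.0° = 2.409 m; N'_3 = 214·cos5.0° = 213.2; c'Δl = 26.02; W sinα = 18.7
Slice 4: Δl = 1.6/cos11.8° = 1.635 m; N'_4 = 133·cos11.8° = 130.2; c'Δl = 17.65; W sinα = 27.2
Slice 5: Δl = 2.8/cos19.4° = 2.969 m; N'_5 = 200·cos19.4° = 188.6; c'Δl = 32.06; W sinα = 66.4
Slice 6: Δl = 1.4/cos27.1° = 1.573 m; N'_6 = 75·cos27.1° = 66.8; c'Δl = 16.98; W sinα = 34.2
Slice 7: Δl = 3.2/cos36.1° = 3.960 m; N'_7 = 83·cos36.1° = 67.1; c'Δl = 42.77; W sinα = 48.9
Σc'Δl = 186.7 kN/m; ΣN' = 863.8 kN/m; ΣW sinα = 177.7 kN/m
Resisting = 186.7 + 863.8·tan24.5° = 186.7 + 393.7 = 580.4 kN/m
FS = 580.4 / 177.7 = 3.266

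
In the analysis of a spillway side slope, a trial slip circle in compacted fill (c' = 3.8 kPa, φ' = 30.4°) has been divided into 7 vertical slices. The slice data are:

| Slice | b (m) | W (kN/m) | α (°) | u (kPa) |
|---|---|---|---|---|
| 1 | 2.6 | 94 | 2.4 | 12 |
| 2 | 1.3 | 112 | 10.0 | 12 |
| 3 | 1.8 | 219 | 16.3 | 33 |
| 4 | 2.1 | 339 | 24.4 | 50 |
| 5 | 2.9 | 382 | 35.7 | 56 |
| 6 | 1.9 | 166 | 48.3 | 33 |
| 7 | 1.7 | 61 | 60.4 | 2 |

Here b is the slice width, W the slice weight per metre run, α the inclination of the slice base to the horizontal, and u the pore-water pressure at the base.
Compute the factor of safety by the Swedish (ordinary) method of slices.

FS = 0.72

Ordinary method of slices: FS = Σ[c'·Δl_i + (W_i cosα_i − u_i·Δl_i)·tanφ'] / Σ W_i sinα_i, with Δl_i = b_i / cosα_i.
Slice 1: Δl = 2.6/cos2.4° = 2.602 m; N'_1 = 94·cos2.4° − 12·2.602 = 62.7; c'Δl = 9.89; W sinα = 3.9
Slice 2: Δl = 1.3/cos10.0° = 1.320 m; N'_2 = 112·cos10.0° − 12·1.320 = 94.5; c'Δl = 5.02; W sinα = 19.4
Slice 3: Δl = 1.8/cos16.3° = 1.875 m; N'_3 = 219·cos16.3° − 33·1.875 = 148.3; c'Δl = 7.13; W sinα = 61.5
Slice 4: Δl = 2.1/cos24.4° = 2.306 m; N'_4 = 339·cos24.4° − 50·2.306 = 193.4; c'Δl = 8.76; W sinα = 140.0
Slice 5: Δl = 2.9/cos35.7° = 3.571 m; N'_5 = 382·cos35.7° − 56·3.571 = 110.2; c'Δl = 13.57; W sinα = 222.9
Slice 6: Δl = 1.9/cos48.3° = 2.856 m; N'_6 = 166·cos48.3° − 33·2.856 = 16.2; c'Δl = 10.85; W sinα = 123.9
Slice 7: Δl = 1.7/cos60.4° = 3.442 m; N'_7 = 61·cos60.4° − 2·3.442 = 23.2; c'Δl = 13.08; W sinα = 53.0
Σc'Δl = 68.3 kN/m; ΣN' = 648.5 kN/m; ΣW sinα = 624.8 kN/m
Resisting = 68.3 + 648.5·tan30.4° = 68.3 + 380.5 = 448.8 kN/m
FS = 448.8 / 624.8 = 0.718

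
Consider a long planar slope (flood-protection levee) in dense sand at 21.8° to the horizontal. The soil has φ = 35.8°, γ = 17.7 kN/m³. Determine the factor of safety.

For a dry cohesionless infinite slope the factor of safety is FS = tanφ / tanβ.
FS = tan35.8° / tan21.8° = 0.7212 / 0.4000 = 1.803

FS = 1.80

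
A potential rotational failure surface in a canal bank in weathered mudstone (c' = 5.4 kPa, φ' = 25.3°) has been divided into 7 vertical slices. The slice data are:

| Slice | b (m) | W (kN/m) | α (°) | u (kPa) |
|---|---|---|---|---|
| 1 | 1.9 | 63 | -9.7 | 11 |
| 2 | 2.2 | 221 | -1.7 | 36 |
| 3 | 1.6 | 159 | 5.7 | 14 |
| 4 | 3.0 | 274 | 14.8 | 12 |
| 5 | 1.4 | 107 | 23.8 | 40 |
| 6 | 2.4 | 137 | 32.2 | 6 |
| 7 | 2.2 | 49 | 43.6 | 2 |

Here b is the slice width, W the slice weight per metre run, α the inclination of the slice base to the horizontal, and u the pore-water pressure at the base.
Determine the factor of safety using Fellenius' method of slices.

FS = 1.94

Ordinary method of slices: FS = Σ[c'·Δl_i + (W_i cosα_i − u_i·Δl_i)·tanφ'] / Σ W_i sinα_i, with Δl_i = b_i / cosα_i.
Slice 1: Δl = 1.9/cos(-9.7°) = 1.928 m; N'_1 = 63·cos(-9.7°) − 11·1.928 = 40.9; c'Δl = 10.41; W sinα = -10.6
Slice 2: Δl = 2.2/cos(-1.7°) = 2.201 m; N'_2 = 221·cos(-1.7°) − 36·2.201 = 141.7; c'Δl = 11.89; W sinα = -6.6
Slice 3: Δl = 1.6/cos5.7° = 1.608 m; N'_3 = 159·cos5.7° − 14·1.608 = 135.7; c'Δl = 8.68; W sinα = 15.8
Slice 4: Δl = 3.0/cos14.8° = 3.103 m; N'_4 = 274·cos14.8° − 12·3.103 = 227.7; c'Δl = 16.76; W sinα = 70.0
Slice 5: Δl = 1.4/cos23.8° = 1.530 m; N'_5 = 107·cos23.8° − 40·1.530 = 36.7; c'Δl = 8.26; W sinα = 43.2
Slice 6: Δl = 2.4/cos32.2° = 2.836 m; N'_6 = 137·cos32.2° − 6·2.836 = 98.9; c'Δl = 15.32; W sinα = 73.0
Slice 7: Δl = 2.2/cos43.6° = 3.038 m; N'_7 = 49·cos43.6° − 2·3.038 = 29.4; c'Δl = 16.40; W sinα = 33.8
Σc'Δl = 87.7 kN/m; ΣN' = 711.0 kN/m; ΣW sinα = 218.6 kN/m
Resisting = 87.7 + 711.0·tan25.3° = 87.7 + 336.1 = 423.8 kN/m
FS = 423.8 / 218.6 = 1.939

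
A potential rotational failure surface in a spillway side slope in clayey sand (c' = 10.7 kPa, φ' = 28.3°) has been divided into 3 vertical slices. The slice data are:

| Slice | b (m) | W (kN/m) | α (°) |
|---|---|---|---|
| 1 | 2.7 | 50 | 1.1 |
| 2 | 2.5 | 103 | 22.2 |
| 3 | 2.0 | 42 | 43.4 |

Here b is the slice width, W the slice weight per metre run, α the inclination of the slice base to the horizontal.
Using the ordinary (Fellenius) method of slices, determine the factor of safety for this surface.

FS = 2.65

Ordinary method of slices: FS = Σ[c'·Δl_i + (W_i cosα_i)·tanφ'] / Σ W_i sinα_i, with Δl_i = b_i / cosα_i.
Slice 1: Δl = 2.7/cos1.1° = 2.700 m; N'_1 = 50·cos1.1° = 50.0; c'Δl = 28.90; W sinα = 1.0
Slice 2: Δl = 2.5/cos22.2° = 2.700 m; N'_2 = 103·cos22.2° = 95.4; c'Δl = 28.89; W sinα = 38.9
Slice 3: Δl = 2.0/cos43.4° = 2.753 m; N'_3 = 42·cos43.4° = 30.5; c'Δl = 29.45; W sinα = 28.9
Σc'Δl = 87.2 kN/m; ΣN' = 175.9 kN/m; ΣW sinα = 68.7 kN/m
Resisting = 87.2 + 175.9·tan28.3° = 87.2 + 94.7 = 181.9 kN/m
FS = 181.9 / 68.7 = 2.647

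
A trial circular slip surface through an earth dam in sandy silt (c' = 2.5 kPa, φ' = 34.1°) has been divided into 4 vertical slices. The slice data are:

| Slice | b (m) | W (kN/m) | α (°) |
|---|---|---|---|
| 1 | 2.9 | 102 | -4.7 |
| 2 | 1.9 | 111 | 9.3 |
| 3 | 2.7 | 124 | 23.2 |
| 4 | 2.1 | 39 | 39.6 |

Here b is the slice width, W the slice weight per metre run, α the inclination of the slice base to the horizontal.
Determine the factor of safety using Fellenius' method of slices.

FS = 3.20

Ordinary method of slices: FS = Σ[c'·Δl_i + (W_i cosα_i)·tanφ'] / Σ W_i sinα_i, with Δl_i = b_i / cosα_i.
Slice 1: Δl = 2.9/cos(-4.7°) = 2.910 m; N'_1 = 102·cos(-4.7°) = 101.7; c'Δl = 7.27; W sinα = -8.4
Slice 2: Δl = 1.9/cos9.3° = 1.925 m; N'_2 = 111·cos9.3° = 109.5; c'Δl = 4.81; W sinα = 17.9
Slice 3: Δl = 2.7/cos23.2° = 2.938 m; N'_3 = 124·cos23.2° = 114.0; c'Δl = 7.34; W sinα = 48.8
Slice 4: Δl = 2.1/cos39.6° = 2.725 m; N'_4 = 39·cos39.6° = 30.1; c'Δl = 6.81; W sinα = 24.9
Σc'Δl = 26.2 kN/m; ΣN' = 355.2 kN/m; ΣW sinα = 83.3 kN/m
Resisting = 26.2 + 355.2·tan34.1° = 26.2 + 240.5 = 266.7 kN/m
FS = 266.7 / 83.3 = 3.203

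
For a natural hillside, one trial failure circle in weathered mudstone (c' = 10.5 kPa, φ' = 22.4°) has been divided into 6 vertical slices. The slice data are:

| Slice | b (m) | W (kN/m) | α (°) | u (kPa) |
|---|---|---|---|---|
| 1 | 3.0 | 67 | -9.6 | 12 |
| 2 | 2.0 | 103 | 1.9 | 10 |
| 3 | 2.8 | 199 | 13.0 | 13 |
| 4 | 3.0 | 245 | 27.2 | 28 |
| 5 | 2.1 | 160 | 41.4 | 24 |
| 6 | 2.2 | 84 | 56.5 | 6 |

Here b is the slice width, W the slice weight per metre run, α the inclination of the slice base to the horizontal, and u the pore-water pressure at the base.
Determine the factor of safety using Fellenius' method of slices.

FS = 1.18

Ordinary method of slices: FS = Σ[c'·Δl_i + (W_i cosα_i − u_i·Δl_i)·tanφ'] / Σ W_i sinα_i, with Δl_i = b_i / cosα_i.
Slice 1: Δl = 3.0/cos(-9.6°) = 3.043 m; N'_1 = 67·cos(-9.6°) − 12·3.043 = 29.6; c'Δl = 31.95; W sinα = -11.2
Slice 2: Δl = 2.0/cos1.9° = 2.001 m; N'_2 = 103·cos1.9° − 10·2.001 = 82.9; c'Δl = 21.01; W sinα = 3.4
Slice 3: Δl = 2.8/cos13.0° = 2.874 m; N'_3 = 199·cos13.0° − 13·2.874 = 156.5; c'Δl = 30.17; W sinα = 44.8
Slice 4: Δl = 3.0/cos27.2° = 3.373 m; N'_4 = 245·cos27.2° − 28·3.373 = 123.5; c'Δl = 35.42; W sinα = 112.0
Slice 5: Δl = 2.1/cos41.4° = 2.800 m; N'_5 = 160·cos41.4° − 24·2.800 = 52.8; c'Δl = 29.40; W sinα = 105.8
Slice 6: Δl = 2.2/cos56.5° = 3.986 m; N'_6 = 84·cos56.5° − 6·3.986 = 22.4; c'Δl = 41.85; W sinα = 70.0
Σc'Δl = 189.8 kN/m; ΣN' = 467.8 kN/m; ΣW sinα = 324.9 kN/m
Resisting = 189.8 + 467.8·tan22.4° = 189.8 + 192.8 = 382.6 kN/m
FS = 382.6 / 324.9 = 1.178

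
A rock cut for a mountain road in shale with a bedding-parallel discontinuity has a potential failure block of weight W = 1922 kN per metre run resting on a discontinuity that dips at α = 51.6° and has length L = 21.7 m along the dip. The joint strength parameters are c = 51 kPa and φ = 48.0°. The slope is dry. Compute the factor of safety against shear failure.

FS = 1.61

Resolving the block weight along and normal to the plane and applying the Mohr–Coulomb strength on the joint:
N' = W cosα = 1922·cos51.6° = 1193.8 kN/m
Driving force T = W sinα = 1922·sin51.6° = 1506.3 kN/m
Resisting force R = c·L + N'·tanφ = 51·21.7 + 1193.8·tan48.0° = 1106.7 + 1325.9 = 2432.6 kN/m
FS = R / T = 2432.6 / 1506.3 = 1.615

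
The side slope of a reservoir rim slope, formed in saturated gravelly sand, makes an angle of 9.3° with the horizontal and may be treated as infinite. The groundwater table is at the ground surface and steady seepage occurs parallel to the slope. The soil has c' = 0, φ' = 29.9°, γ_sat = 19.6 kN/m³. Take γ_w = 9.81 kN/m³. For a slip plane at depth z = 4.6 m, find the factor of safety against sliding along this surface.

FS = 1.75

With seepage parallel to the slope and the water table at the surface, the effective normal stress on the slip plane uses the buoyant unit weight γ' = γ_sat − γ_w while the driving shear stress uses γ_sat:
FS = [c' + γ' z cos²β tanφ'] / [γ_sat z sinβ cosβ]
(For c' = 0 this reduces to FS = (γ'/γ_sat)·tanφ'/tanβ.)
γ' = 19.6 − 9.81 = 9.79 kN/m³
Numerator = 0.0 + 9.79·4.6·cos²9.3°·tan29.9° = 0.0 + 9.79·4.6·0.9739·0.5750 = 25.219 kPa
Denominator = 19.6·4.6·sin9.3°·cos9.3° = 19.6·4.6·0.1616·0.9869 = 14.379 kPa
FS = 25.219 / 14.379 = 1.754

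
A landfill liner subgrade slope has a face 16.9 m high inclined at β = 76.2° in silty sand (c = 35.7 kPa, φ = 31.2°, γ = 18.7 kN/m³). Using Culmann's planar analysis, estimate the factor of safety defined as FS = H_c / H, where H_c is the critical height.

H_c = (4c/γ) · sinβ cosφ / [1 − cos(β − φ)]
    = (4·35.7/18.7) · sin76.2°·cos31.2° / [1 − cos45.0°]
    = 7.636 · 0.8307 / 0.2929 = 21.66 m
FS = H_c / H = 21.66 / 16.9 = 1.282

FS = 1.28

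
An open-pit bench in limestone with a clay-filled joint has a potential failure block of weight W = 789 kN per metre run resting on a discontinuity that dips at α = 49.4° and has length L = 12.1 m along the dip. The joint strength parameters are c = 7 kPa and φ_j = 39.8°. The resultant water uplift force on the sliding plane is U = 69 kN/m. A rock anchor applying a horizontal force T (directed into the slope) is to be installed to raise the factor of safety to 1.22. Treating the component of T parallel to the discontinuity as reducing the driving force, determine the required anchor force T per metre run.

Resolving forces along and normal to the sliding plane, with the horizontal anchor force T adding T·sinα to the effective normal force and T·cosα acting up the plane against the driving force:
FS = [cL + (W cosα − U + T sinα) tanφ_j] / [W sinα − T cosα]
Without the anchor: N' = 444.5 kN/m, driving T_d = 599.1 kN/m, resisting R = 7·12.1 + 444.5·tan39.8° = 455.0 kN/m, FS = 0.76.
Setting FS = 1.22 and solving for T:
1.22·(599.1 − T cos49.4°) = 455.0 + T sin49.4°·tan39.8°
T·(sin49.4°·tan39.8° + 1.22·cos49.4°) = 1.22·599.1 − 455.0
T·(0.7593·0.8332 + 1.22·0.6508) = 730.9 − 455.0 = 275.8
T·1.4265 = 275.8
T = 193.4 kN/m

T = 193 kN/m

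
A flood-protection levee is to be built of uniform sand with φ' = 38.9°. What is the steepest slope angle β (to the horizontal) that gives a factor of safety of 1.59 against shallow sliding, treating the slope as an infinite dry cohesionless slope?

β = 26.9°

For an infinite dry cohesionless slope FS = tanφ'/tanβ, so tanβ = tanφ' / FS.
tanβ = tan38.9° / 1.59 = 0.8069 / 1.59 = 0.5075
β = arctan(0.5075) = 26.91°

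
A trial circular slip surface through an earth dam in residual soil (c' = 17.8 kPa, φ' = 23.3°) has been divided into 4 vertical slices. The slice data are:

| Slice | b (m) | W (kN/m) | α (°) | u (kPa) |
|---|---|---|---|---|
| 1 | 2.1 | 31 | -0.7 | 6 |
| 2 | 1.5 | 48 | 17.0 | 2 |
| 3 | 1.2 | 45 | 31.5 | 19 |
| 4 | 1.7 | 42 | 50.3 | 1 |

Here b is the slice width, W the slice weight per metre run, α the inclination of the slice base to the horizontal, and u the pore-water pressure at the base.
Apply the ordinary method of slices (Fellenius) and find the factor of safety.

Ordinary method of slices: FS = Σ[c'·Δl_i + (W_i cosα_i − u_i·Δl_i)·tanφ'] / Σ W_i sinα_i, with Δl_i = b_i / cosα_i.
Slice 1: Δl = 2.1/cos(-0.7°) = 2.100 m; N'_1 = 31·cos(-0.7°) − 6·2.100 = 18.4; c'Δl = 37.38; W sinα = -0.4
Slice 2: Δl = 1.5/cos17.0° = 1.569 m; N'_2 = 48·cos17.0° − 2·1.569 = 42.8; c'Δl = 27.92; W sinα = 14.0
Slice 3: Δl = 1.2/cos31.5° = 1.407 m; N'_3 = 45·cos31.5° − 19·1.407 = 11.6; c'Δl = 25.05; W sinα = 23.5
Slice 4: Δl = 1.7/cos50.3° = 2.661 m; N'_4 = 42·cos50.3° − 1·2.661 = 24.2; c'Δl = 47.37; W sinα = 32.3
Σc'Δl = 137.7 kN/m; ΣN' = 97.0 kN/m; ΣW sinα = 69.5 kN/m
Resisting = 137.7 + 97.0·tan23.3° = 137.7 + 41.8 = 179.5 kN/m
FS = 179.5 / 69.5 = 2.583

FS = 2.58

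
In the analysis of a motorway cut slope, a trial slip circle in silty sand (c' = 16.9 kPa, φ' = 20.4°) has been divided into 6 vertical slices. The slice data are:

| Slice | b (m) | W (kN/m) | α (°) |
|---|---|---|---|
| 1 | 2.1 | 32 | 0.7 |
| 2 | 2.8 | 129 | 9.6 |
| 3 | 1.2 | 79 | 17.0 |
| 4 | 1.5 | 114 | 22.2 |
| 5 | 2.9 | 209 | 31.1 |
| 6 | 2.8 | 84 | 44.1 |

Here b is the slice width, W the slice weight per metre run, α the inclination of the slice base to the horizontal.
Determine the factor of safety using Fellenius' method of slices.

FS = 1.85

Ordinary method of slices: FS = Σ[c'·Δl_i + (W_i cosα_i)·tanφ'] / Σ W_i sinα_i, with Δl_i = b_i / cosα_i.
Slice 1: Δl = 2.1/cos0.7° = 2.100 m; N'_1 = 32·cos0.7° = 32.0; c'Δl = 35.49; W sinα = 0.4
Slice 2: Δl = 2.8/cos9.6° = 2.840 m; N'_2 = 129·cos9.6° = 127.2; c'Δl = 47.99; W sinα = 21.5
Slice 3: Δl = 1.2/cos17.0° = 1.255 m; N'_3 = 79·cos17.0° = 75.5; c'Δl = 21.21; W sinα = 23.1
Slice 4: Δl = 1.5/cos22.2° = 1.620 m; N'_4 = 114·cos22.2° = 105.5; c'Δl = 27.38; W sinα = 43.1
Slice 5: Δl = 2.9/cos31.1° = 3.387 m; N'_5 = 209·cos31.1° = 179.0; c'Δl = 57.24; W sinα = 108.0
Slice 6: Δl = 2.8/cos44.1° = 3.899 m; N'_6 = 84·cos44.1° = 60.3; c'Δl = 65.89; W sinα = 58.5
Σc'Δl = 255.2 kN/m; ΣN' = 579.6 kN/m; ΣW sinα = 254.5 kN/m
Resisting = 255.2 + 579.6·tan20.4° = 255.2 + 215.5 = 470.7 kN/m
FS = 470.7 / 254.5 = 1.850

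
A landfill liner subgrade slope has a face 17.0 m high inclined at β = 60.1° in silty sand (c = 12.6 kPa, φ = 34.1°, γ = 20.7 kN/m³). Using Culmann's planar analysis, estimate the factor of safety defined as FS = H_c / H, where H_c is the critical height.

FS = 1.02

H_c = (4c/γ) · sinβ cosφ / [1 − cos(β − φ)]
    = (4·12.6/20.7) · sin60.1°·cos34.1° / [1 − cos26.0°]
    = 2.435 · 0.7178 / 0.1012 = 17.27 m
FS = H_c / H = 17.27 / 17.0 = 1.016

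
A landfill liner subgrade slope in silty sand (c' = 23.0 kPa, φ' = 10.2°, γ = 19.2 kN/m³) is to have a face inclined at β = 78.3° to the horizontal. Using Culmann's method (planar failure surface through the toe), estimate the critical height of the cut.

Culmann's analysis gives the critical failure plane at α_cr = (β + φ')/2 = (78.3 + 10.2)/2 = 44.2°, and the critical height
H_c = (4c'/γ) · sinβ cosφ' / [1 − cos(β − φ')]
    = (4·23.0/19.2) · sin78.3°·cos10.2° / [1 − cos(68.1°)]
    = 4.792 · 0.9792·0.9842 / [1 − 0.3730]
    = 4.792 · 0.9637 / 0.6270
    = 7.37 m

H_c = 7.37 m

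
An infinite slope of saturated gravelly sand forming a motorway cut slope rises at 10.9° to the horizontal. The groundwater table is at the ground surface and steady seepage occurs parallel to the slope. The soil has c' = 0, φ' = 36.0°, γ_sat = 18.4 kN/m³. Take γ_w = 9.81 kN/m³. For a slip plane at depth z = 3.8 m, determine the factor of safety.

With seepage parallel to the slope and the water table at the surface, the effective normal stress on the slip plane uses the buoyant unit weight γ' = γ_sat − γ_w while the driving shear stress uses γ_sat:
FS = [c' + γ' z cos²β tanφ'] / [γ_sat z sinβ cosβ]
(For c' = 0 this reduces to FS = (γ'/γ_sat)·tanφ'/tanβ.)
γ' = 18.4 − 9.81 = 8.59 kN/m³
Numerator = 0.0 + 8.59·3.8·cos²10.9°·tan36.0° = 0.0 + 8.59·3.8·0.9642·0.7265 = 22.868 kPa
Denominator = 18.4·3.8·sin10.9°·cos10.9° = 18.4·3.8·0.1891·0.9820 = 12.983 kPa
FS = 22.868 / 12.983 = 1.761

FS = 1.76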